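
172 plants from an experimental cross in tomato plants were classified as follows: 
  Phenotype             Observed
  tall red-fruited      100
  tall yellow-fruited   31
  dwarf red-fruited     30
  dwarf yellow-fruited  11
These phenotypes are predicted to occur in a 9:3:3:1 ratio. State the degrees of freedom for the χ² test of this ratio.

3

A goodness-of-fit test with 4 phenotype classes has df = 4 − 1 = 3.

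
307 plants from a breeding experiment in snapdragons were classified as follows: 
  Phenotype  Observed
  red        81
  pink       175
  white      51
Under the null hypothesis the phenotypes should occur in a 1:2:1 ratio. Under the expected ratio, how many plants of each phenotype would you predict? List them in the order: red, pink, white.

Under the 1:2:1 hypothesis (Σ ratio = 4, N = 307):
  red: 307 × 1/4 = 76.75
  pink: 307 × 2/4 = 153.5
  white: 307 × 1/4 = 76.75

76.75, 153.5, 76.75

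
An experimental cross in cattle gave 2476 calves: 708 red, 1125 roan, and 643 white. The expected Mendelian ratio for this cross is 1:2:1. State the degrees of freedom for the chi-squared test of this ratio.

2

A goodness-of-fit test with 3 phenotype classes has df = 3 − 1 = 2.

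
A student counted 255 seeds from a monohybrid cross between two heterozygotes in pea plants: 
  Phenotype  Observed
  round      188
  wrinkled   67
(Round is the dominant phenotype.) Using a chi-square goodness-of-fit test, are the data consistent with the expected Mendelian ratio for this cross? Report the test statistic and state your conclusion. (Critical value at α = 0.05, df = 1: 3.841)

For a monohybrid cross between heterozygotes with complete dominance, the expected phenotypic ratio is 3:1.
Expected counts for N = 255 under a 3:1 ratio (total parts = 4):
  round: 255 × 3/4 = 191.25
  wrinkled: 255 × 1/4 = 63.75
χ² = Σ (O − E)² / E
  round: (188 − 191.25)² / 191.25 = 0.0552
  wrinkled: (67 − 63.75)² / 63.75 = 0.1657
χ² = 0.0552 + 0.1657 = 0.2209 ≈ 0.221
Degrees of freedom = 2 − 1 = 1; critical value at α = 0.05 is 3.841.
Since 0.221 < 3.841, we fail to reject the null hypothesis — the data are consistent with the 3:1 ratio.

0.221; consistent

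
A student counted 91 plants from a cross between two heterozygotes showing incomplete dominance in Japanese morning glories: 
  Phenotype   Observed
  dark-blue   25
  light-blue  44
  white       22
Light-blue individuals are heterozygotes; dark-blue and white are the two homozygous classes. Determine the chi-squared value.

0.297

With incomplete dominance, a heterozygote × heterozygote cross gives a 1:2:1 phenotypic ratio.
Expected counts for N = 91 under a 1:2:1 ratio (total parts = 4):
  dark-blue: 91 × 1/4 = 22.75
  light-blue: 91 × 2/4 = 45.5
  white: 91 × 1/4 = 22.75
χ² = Σ (O − E)² / E
  dark-blue: (25 − 22.75)² / 22.75 = 0.2225
  light-blue: (44 − 45.5)² / 45.5 = 0.0495
  white: (22 − 22.75)² / 22.75 = 0.0247
χ² = 0.2225 + 0.0495 + 0.0247 = 0.2967 ≈ 0.297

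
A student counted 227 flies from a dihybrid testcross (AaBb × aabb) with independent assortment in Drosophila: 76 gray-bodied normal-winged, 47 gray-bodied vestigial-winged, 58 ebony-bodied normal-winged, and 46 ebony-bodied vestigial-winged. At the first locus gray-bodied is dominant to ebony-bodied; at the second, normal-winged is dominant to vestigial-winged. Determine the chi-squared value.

A dihybrid testcross with independent assortment gives a 1:1:1:1 ratio.
Total ratio parts = 4. Expected numbers out of 227:
  gray-bodied normal-winged: 227 × 1/4 = 56.75
  gray-bodied vestigial-winged: 227 × 1/4 = 56.75
  ebony-bodied normal-winged: 227 × 1/4 = 56.75
  ebony-bodied vestigial-winged: 227 × 1/4 = 56.75
χ² = Σ (O − E)² / E
  gray-bodied normal-winged: (76 − 56.75)² / 56.75 = 6.5297
  gray-bodied vestigial-winged: (47 − 56.75)² / 56.75 = 1.6751
  ebony-bodied normal-winged: (58 − 56.75)² / 56.75 = 0.0275
  ebony-bodied vestigial-winged: (46 − 56.75)² / 56.75 = 2.0363
χ² = 6.5297 + 1.6751 + 0.0275 + 2.0363 = 10.2686 ≈ 10.269

10.269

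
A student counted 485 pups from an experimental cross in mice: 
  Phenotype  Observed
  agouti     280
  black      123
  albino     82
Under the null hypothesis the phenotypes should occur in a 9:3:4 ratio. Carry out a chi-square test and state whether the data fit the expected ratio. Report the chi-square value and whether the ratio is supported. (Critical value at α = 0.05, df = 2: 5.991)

24.200; not consistent

The 9:3:4 ratio has 16 parts, so with N = 485 the expected counts are:
  agouti: 485 × 9/16 = 272.8125
  black: 485 × 3/16 = 90.9375
  albino: 485 × 4/16 = 121.25
χ² = Σ (O − E)² / E
  agouti: (280 − 272.8125)² / 272.8125 = 0.1894
  black: (123 − 90.9375)² / 90.9375 = 11.3045
  albino: (82 − 121.25)² / 121.25 = 12.7057
χ² = 0.1894 + 11.3045 + 12.7057 = 24.1996 ≈ 24.200
Degrees of freedom = 3 − 1 = 2; critical value at α = 0.05 is 5.991.
Since 24.200 > 5.991, we reject the null hypothesis — the data do not fit the 9:3:4 ratio.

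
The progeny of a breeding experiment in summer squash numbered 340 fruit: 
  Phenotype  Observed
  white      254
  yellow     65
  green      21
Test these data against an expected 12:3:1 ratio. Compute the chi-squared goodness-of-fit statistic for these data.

Total ratio parts = 16. Expected numbers out of 340:
  white: 340 × 12/16 = 255
  yellow: 340 × 3/16 = 63.75
  green: 340 × 1/16 = 21.25
χ² = Σ (O − E)² / E
  white: (254 − 255)² / 255 = 0.0039
  yellow: (65 − 63.75)² / 63.75 = 0.0245
  green: (21 − 21.25)² / 21.25 = 0.0029
χ² = 0.0039 + 0.0245 + 0.0029 = 0.0313 ≈ 0.031

0.031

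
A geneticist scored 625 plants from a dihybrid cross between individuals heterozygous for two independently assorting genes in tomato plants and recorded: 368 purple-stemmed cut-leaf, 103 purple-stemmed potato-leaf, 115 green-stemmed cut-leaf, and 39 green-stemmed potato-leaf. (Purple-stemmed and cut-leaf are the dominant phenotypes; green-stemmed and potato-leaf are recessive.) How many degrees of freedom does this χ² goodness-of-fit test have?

A dihybrid F₂ with independent assortment and complete dominance at both loci gives a 9:3:3:1 phenotypic ratio.
A goodness-of-fit test with 4 phenotype classes has df = 4 − 1 = 3.

3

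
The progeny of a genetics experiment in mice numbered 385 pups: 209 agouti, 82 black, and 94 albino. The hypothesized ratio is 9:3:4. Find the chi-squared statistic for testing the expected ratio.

1.651

Expected counts for N = 385 under a 9:3:4 ratio (total parts = 16):
  agouti: 385 × 9/16 = 216.5625
  black: 385 × 3/16 = 72.1875
  albino: 385 × 4/16 = 96.25
χ² = Σ (O − E)² / E
  agouti: (209 − 216.5625)² / 216.5625 = 0.2641
  black: (82 − 72.1875)² / 72.1875 = 1.3338
  albino: (94 − 96.25)² / 96.25 = 0.0526
χ² = 0.2641 + 1.3338 + 0.0526 = 1.6505 ≈ 1.651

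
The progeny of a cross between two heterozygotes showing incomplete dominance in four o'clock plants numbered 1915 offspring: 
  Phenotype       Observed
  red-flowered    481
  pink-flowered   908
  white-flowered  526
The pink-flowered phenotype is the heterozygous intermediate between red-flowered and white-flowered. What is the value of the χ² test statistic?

7.233

With incomplete dominance, a heterozygote × heterozygote cross gives a 1:2:1 phenotypic ratio.
Expected counts for N = 1915 under a 1:2:1 ratio (total parts = 4):
  red-flowered: 1915 × 1/4 = 478.75
  pink-flowered: 1915 × 2/4 = 957.5
  white-flowered: 1915 × 1/4 = 478.75
χ² = Σ (O − E)² / E
  red-flowered: (481 − 478.75)² / 478.75 = 0.0106
  pink-flowered: (908 − 957.5)² / 957.5 = 2.5590
  white-flowered: (526 − 478.75)² / 478.75 = 4.6633
χ² = 0.0106 + 2.5590 + 4.6633 = 7.2329 ≈ 7.233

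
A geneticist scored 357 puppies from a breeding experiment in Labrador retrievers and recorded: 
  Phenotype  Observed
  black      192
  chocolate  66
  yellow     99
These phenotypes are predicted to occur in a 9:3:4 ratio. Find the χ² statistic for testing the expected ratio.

Under the 9:3:4 hypothesis (Σ ratio = 16, N = 357):
  black: 357 × 9/16 = 200.8125
  chocolate: 357 × 3/16 = 66.9375
  yellow: 357 × 4/16 = 89.25
χ² = Σ (O − E)² / E
  black: (192 − 200.8125)² / 200.8125 = 0.3867
  chocolate: (66 − 66.9375)² / 66.9375 = 0.0131
  yellow: (99 − 89.25)² / 89.25 = 1.0651
χ² = 0.3867 + 0.0131 + 1.0651 = 1.4649 ≈ 1.465

1.465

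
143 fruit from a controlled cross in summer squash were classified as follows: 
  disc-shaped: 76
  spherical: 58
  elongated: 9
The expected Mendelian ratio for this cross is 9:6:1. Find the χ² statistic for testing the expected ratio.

0.602

Under the 9:6:1 hypothesis (Σ ratio = 16, N = 143):
  disc-shaped: 143 × 9/16 = 80.4375
  spherical: 143 × 6/16 = 53.625
  elongated: 143 × 1/16 = 8.9375
χ² = Σ (O − E)² / E
  disc-shaped: (76 − 80.4375)² / 80.4375 = 0.2448
  spherical: (58 − 53.625)² / 53.625 = 0.3569
  elongated: (9 − 8.9375)² / 8.9375 = 0.0004
χ² = 0.2448 + 0.3569 + 0.0004 = 0.6021 ≈ 0.602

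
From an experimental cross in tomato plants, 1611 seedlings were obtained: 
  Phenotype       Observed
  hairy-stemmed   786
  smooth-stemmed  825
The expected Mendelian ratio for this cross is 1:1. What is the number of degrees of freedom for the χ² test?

1

A goodness-of-fit test with 2 phenotype classes has df = 2 − 1 = 1.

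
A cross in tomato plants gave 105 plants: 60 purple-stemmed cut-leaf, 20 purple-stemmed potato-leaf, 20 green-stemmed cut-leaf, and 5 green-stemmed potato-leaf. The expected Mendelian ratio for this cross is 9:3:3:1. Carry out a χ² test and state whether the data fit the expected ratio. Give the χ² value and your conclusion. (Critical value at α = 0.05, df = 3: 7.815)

0.397; consistent

Expected counts for N = 105 under a 9:3:3:1 ratio (total parts = 16):
  purple-stemmed cut-leaf: 105 × 9/16 = 59.0625
  purple-stemmed potato-leaf: 105 × 3/16 = 19.6875
  green-stemmed cut-leaf: 105 × 3/16 = 19.6875
  green-stemmed potato-leaf: 105 × 1/16 = 6.5625
χ² = Σ (O − E)² / E
  purple-stemmed cut-leaf: (60 − 59.0625)² / 59.0625 = 0.0149
  purple-stemmed potato-leaf: (20 − 19.6875)² / 19.6875 = 0.0050
  green-stemmed cut-leaf: (20 − 19.6875)² / 19.6875 = 0.0050
  green-stemmed potato-leaf: (5 − 6.5625)² / 6.5625 = 0.3720
χ² = 0.0149 + 0.0050 + 0.0050 + 0.3720 = 0.3969 ≈ 0.397
Degrees of freedom = 4 − 1 = 3; critical value at α = 0.05 is 7.815.
Since 0.397 < 7.815, we fail to reject the null hypothesis — the data are consistent with the 9:3:3:1 ratio.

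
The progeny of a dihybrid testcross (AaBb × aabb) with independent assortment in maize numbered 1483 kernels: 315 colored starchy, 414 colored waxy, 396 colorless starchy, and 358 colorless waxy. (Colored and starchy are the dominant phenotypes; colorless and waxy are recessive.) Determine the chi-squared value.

A dihybrid testcross with independent assortment gives a 1:1:1:1 ratio.
Total ratio parts = 4. Expected numbers out of 1483:
  colored starchy: 1483 × 1/4 = 370.75
  colored waxy: 1483 × 1/4 = 370.75
  colorless starchy: 1483 × 1/4 = 370.75
  colorless waxy: 1483 × 1/4 = 370.75
χ² = Σ (O − E)² / E
  colored starchy: (315 − 370.75)² / 370.75 = 8.3832
  colored waxy: (414 − 370.75)² / 370.75 = 5.0453
  colorless starchy: (396 − 370.75)² / 370.75 = 1.7197
  colorless waxy: (358 − 370.75)² / 370.75 = 0.4385
χ² = 8.3832 + 5.0453 + 1.7197 + 0.4385 = 15.5867 ≈ 15.587

15.587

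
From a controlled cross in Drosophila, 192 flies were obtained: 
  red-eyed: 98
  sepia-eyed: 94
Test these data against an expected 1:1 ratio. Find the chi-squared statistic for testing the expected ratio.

0.083

Under the 1:1 hypothesis (Σ ratio = 2, N = 192):
  red-eyed: 192 × 1/2 = 96
  sepia-eyed: 192 × 1/2 = 96
χ² = Σ (O − E)² / E
  red-eyed: (98 − 96)² / 96 = 0.0417
  sepia-eyed: (94 − 96)² / 96 = 0.0417
χ² = 0.0417 + 0.0417 = 0.0834 ≈ 0.083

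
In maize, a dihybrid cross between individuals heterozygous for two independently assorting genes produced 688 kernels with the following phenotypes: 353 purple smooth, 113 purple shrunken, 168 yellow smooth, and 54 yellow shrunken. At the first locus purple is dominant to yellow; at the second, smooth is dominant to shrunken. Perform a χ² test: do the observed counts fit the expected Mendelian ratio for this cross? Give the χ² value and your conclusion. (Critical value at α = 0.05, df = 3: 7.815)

19.576; not consistent

A dihybrid F₂ with independent assortment and complete dominance at both loci gives a 9:3:3:1 phenotypic ratio.
Total ratio parts = 16. Expected numbers out of 688:
  purple smooth: 688 × 9/16 = 387
  purple shrunken: 688 × 3/16 = 129
  yellow smooth: 688 × 3/16 = 129
  yellow shrunken: 688 × 1/16 = 43
χ² = Σ (O − E)² / E
  purple smooth: (353 − 387)² / 387 = 2.9871
  purple shrunken: (113 − 129)² / 129 = 1.9845
  yellow smooth: (168 − 129)² / 129 = 11.7907
  yellow shrunken: (54 − 43)² / 43 = 2.8140
χ² = 2.9871 + 1.9845 + 11.7907 + 2.8140 = 19.5763 ≈ 19.576
Degrees of freedom = 4 − 1 = 3; critical value at α = 0.05 is 7.815.
Since 19.576 > 7.815, we reject the null hypothesis — the data do not fit the 9:3:3:1 ratio.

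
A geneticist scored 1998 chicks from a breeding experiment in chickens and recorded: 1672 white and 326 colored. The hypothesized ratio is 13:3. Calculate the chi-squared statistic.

Under the 13:3 hypothesis (Σ ratio = 16, N = 1998):
  white: 1998 × 13/16 = 1623.375
  colored: 1998 × 3/16 = 374.625
χ² = Σ (O − E)² / E
  white: (1672 − 1623.375)² / 1623.375 = 1.4565
  colored: (326 − 374.625)² / 374.625 = 6.3114
χ² = 1.4565 + 6.3114 = 7.7679 ≈ 7.768

7.768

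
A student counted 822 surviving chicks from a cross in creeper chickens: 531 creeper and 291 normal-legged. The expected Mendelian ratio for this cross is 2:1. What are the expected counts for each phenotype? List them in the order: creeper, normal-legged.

548, 274

Total ratio parts = 3. Expected numbers out of 822:
  creeper: 822 × 2/3 = 548
  normal-legged: 822 × 1/3 = 274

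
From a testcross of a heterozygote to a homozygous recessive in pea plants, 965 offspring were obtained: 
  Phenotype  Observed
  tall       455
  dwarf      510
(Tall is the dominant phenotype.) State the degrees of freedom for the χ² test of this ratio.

A testcross of a heterozygote (Aa × aa) gives a 1:1 phenotypic ratio.
A goodness-of-fit test with 2 phenotype classes has df = 2 − 1 = 1.

1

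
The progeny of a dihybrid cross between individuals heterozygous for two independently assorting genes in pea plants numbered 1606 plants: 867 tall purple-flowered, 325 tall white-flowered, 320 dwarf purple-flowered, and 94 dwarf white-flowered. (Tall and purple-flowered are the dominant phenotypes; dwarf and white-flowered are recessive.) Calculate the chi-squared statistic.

4.946

A dihybrid F₂ with independent assortment and complete dominance at both loci gives a 9:3:3:1 phenotypic ratio.
Under the 9:3:3:1 hypothesis (Σ ratio = 16, N = 1606):
  tall purple-flowered: 1606 × 9/16 = 903.375
  tall white-flowered: 1606 × 3/16 = 301.125
  dwarf purple-flowered: 1606 × 3/16 = 301.125
  dwarf white-flowered: 1606 × 1/16 = 100.375
χ² = Σ (O − E)² / E
  tall purple-flowered: (867 − 903.375)² / 903.375 = 1.4647
  tall white-flowered: (325 − 301.125)² / 301.125 = 1.8930
  dwarf purple-flowered: (320 − 301.125)² / 301.125 = 1.1831
  dwarf white-flowered: (94 − 100.375)² / 100.375 = 0.4049
χ² = 1.4647 + 1.8930 + 1.1831 + 0.4049 = 4.9457 ≈ 4.946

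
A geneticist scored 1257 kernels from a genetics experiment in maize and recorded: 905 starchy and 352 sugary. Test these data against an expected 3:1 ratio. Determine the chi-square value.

6.046

Total ratio parts = 4. Expected numbers out of 1257:
  starchy: 1257 × 3/4 = 942.75
  sugary: 1257 × 1/4 = 314.25
χ² = Σ (O − E)² / E
  starchy: (905 − 942.75)² / 942.75 = 1.5116
  sugary: (352 − 314.25)² / 314.25 = 4.5348
χ² = 1.5116 + 4.5348 = 6.0464 ≈ 6.046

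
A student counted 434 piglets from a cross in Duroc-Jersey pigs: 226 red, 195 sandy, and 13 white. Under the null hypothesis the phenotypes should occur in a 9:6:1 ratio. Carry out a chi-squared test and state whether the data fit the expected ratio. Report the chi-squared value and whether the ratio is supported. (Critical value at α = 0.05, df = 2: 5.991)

15.092; not consistent

Total ratio parts = 16. Expected numbers out of 434:
  red: 434 × 9/16 = 244.125
  sandy: 434 × 6/16 = 162.75
  white: 434 × 1/16 = 27.125
χ² = Σ (O − E)² / E
  red: (226 − 244.125)² / 244.125 = 1.3457
  sandy: (195 − 162.75)² / 162.75 = 6.3906
  white: (13 − 27.125)² / 27.125 = 7.3554
χ² = 1.3457 + 6.3906 + 7.3554 = 15.0917 ≈ 15.092
Degrees of freedom = 3 − 1 = 2; critical value at α = 0.05 is 5.991.
Since 15.092 > 5.991, we reject the null hypothesis — the data do not fit the 9:6:1 ratio.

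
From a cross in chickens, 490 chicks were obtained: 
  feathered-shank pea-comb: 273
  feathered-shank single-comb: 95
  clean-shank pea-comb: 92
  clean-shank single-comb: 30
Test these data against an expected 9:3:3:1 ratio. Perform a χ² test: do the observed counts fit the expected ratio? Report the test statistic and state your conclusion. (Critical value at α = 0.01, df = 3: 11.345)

0.144; consistent

The 9:3:3:1 ratio has 16 parts, so with N = 490 the expected counts are:
  feathered-shank pea-comb: 490 × 9/16 = 275.625
  feathered-shank single-comb: 490 × 3/16 = 91.875
  clean-shank pea-comb: 490 × 3/16 = 91.875
  clean-shank single-comb: 490 × 1/16 = 30.625
χ² = Σ (O − E)² / E
  feathered-shank pea-comb: (273 − 275.625)² / 275.625 = 0.0250
  feathered-shank single-comb: (95 − 91.875)² / 91.875 = 0.1063
  clean-shank pea-comb: (92 − 91.875)² / 91.875 = 0.0002
  clean-shank single-comb: (30 − 30.625)² / 30.625 = 0.0128
χ² = 0.0250 + 0.1063 + 0.0002 + 0.0128 = 0.1443 ≈ 0.144
Degrees of freedom = 4 − 1 = 3; critical value at α = 0.01 is 11.345.
Since 0.144 < 11.345, we fail to reject the null hypothesis — the data are consistent with the 9:3:3:1 ratio.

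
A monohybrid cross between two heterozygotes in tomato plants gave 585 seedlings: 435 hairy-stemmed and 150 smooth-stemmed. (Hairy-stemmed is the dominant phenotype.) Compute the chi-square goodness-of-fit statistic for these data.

0.128

For a monohybrid cross between heterozygotes with complete dominance, the expected phenotypic ratio is 3:1.
Total ratio parts = 4. Expected numbers out of 585:
  hairy-stemmed: 585 × 3/4 = 438.75
  smooth-stemmed: 585 × 1/4 = 146.25
χ² = Σ (O − E)² / E
  hairy-stemmed: (435 − 438.75)² / 438.75 = 0.0321
  smooth-stemmed: (150 − 146.25)² / 146.25 = 0.0962
χ² = 0.0321 + 0.0962 = 0.1283 ≈ 0.128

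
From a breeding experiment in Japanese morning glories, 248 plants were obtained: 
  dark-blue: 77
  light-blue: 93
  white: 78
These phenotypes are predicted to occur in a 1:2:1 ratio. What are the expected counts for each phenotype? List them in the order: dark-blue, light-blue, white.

Under the 1:2:1 hypothesis (Σ ratio = 4, N = 248):
  dark-blue: 248 × 1/4 = 62
  light-blue: 248 × 2/4 = 124
  white: 248 × 1/4 = 62

62, 124, 62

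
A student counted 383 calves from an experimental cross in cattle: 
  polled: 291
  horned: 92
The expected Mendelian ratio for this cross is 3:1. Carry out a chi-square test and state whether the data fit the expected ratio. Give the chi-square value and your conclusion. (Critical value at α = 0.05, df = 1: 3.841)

Expected counts for N = 383 under a 3:1 ratio (total parts = 4):
  polled: 383 × 3/4 = 287.25
  horned: 383 × 1/4 = 95.75
χ² = Σ (O − E)² / E
  polled: (291 − 287.25)² / 287.25 = 0.0490
  horned: (92 − 95.75)² / 95.75 = 0.1469
χ² = 0.0490 + 0.1469 = 0.1959 ≈ 0.196
Degrees of freedom = 2 − 1 = 1; critical value at α = 0.05 is 3.841.
Since 0.196 < 3.841, we fail to reject the null hypothesis — the data are consistent with the 3:1 ratio.

0.196; consistent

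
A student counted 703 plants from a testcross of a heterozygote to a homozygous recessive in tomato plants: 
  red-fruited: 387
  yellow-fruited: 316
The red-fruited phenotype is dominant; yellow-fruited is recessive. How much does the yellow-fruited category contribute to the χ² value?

3.585

A testcross of a heterozygote (Aa × aa) gives a 1:1 phenotypic ratio.
Total ratio parts = 2. Expected numbers out of 703:
  red-fruited: 703 × 1/2 = 351.5
  yellow-fruited: 703 × 1/2 = 351.5
Contribution of yellow-fruited: (316 − 351.5)² / 351.5 = 3.5853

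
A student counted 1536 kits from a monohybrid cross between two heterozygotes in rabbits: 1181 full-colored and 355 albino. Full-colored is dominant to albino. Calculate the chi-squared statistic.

For a monohybrid cross between heterozygotes with complete dominance, the expected phenotypic ratio is 3:1.
Under the 3:1 hypothesis (Σ ratio = 4, N = 1536):
  full-colored: 1536 × 3/4 = 1152
  albino: 1536 × 1/4 = 384
χ² = Σ (O − E)² / E
  full-colored: (1181 − 1152)² / 1152 = 0.7300
  albino: (355 − 384)² / 384 = 2.1901
χ² = 0.7300 + 2.1901 = 2.9201 ≈ 2.920

2.920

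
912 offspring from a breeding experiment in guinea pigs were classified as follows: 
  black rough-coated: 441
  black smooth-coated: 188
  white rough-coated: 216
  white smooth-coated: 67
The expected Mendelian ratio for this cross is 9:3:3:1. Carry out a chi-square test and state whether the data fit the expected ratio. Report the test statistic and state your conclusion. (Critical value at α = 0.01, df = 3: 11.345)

The 9:3:3:1 ratio has 16 parts, so with N = 912 the expected counts are:
  black rough-coated: 912 × 9/16 = 513
  black smooth-coated: 912 × 3/16 = 171
  white rough-coated: 912 × 3/16 = 171
  white smooth-coated: 912 × 1/16 = 57
χ² = Σ (O − E)² / E
  black rough-coated: (441 − 513)² / 513 = 10.1053
  black smooth-coated: (188 − 171)² / 171 = 1.6901
  white rough-coated: (216 − 171)² / 171 = 11.8421
  white smooth-coated: (67 − 57)² / 57 = 1.7544
χ² = 10.1053 + 1.6901 + 11.8421 + 1.7544 = 25.3919 ≈ 25.392
Degrees of freedom = 4 − 1 = 3; critical value at α = 0.01 is 11.345.
Since 25.392 > 11.345, we reject the null hypothesis — the data do not fit the 9:3:3:1 ratio.

25.392; not consistent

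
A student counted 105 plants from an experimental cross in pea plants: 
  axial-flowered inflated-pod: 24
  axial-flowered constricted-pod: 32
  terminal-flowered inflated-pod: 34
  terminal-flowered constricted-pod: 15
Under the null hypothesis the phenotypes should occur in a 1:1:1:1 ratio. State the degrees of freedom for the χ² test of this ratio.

A goodness-of-fit test with 4 phenotype classes has df = 4 − 1 = 3.

3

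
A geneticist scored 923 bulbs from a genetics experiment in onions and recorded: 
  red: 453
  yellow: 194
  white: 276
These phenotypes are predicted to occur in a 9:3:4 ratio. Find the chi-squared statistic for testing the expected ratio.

Under the 9:3:4 hypothesis (Σ ratio = 16, N = 923):
  red: 923 × 9/16 = 519.1875
  yellow: 923 × 3/16 = 173.0625
  white: 923 × 4/16 = 230.75
χ² = Σ (O − E)² / E
  red: (453 − 519.1875)² / 519.1875 = 8.4378
  yellow: (194 − 173.0625)² / 173.0625 = 2.5331
  white: (276 − 230.75)² / 230.75 = 8.8735
χ² = 8.4378 + 2.5331 + 8.8735 = 19.8444 ≈ 19.844

19.844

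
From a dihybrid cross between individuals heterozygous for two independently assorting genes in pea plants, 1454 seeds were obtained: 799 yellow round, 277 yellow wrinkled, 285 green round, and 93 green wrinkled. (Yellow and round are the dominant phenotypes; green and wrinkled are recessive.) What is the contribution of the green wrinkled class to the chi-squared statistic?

A dihybrid F₂ with independent assortment and complete dominance at both loci gives a 9:3:3:1 phenotypic ratio.
Under the 9:3:3:1 hypothesis (Σ ratio = 16, N = 1454):
  yellow round: 1454 × 9/16 = 817.875
  yellow wrinkled: 1454 × 3/16 = 272.625
  green round: 1454 × 3/16 = 272.625
  green wrinkled: 1454 × 1/16 = 90.875
Contribution of green wrinkled: (93 − 90.875)² / 90.875 = 0.0497

0.050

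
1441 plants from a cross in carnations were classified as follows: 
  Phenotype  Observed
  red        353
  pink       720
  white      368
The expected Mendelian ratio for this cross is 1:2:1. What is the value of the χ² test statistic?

0.313

Expected counts for N = 1441 under a 1:2:1 ratio (total parts = 4):
  red: 1441 × 1/4 = 360.25
  pink: 1441 × 2/4 = 720.5
  white: 1441 × 1/4 = 360.25
χ² = Σ (O − E)² / E
  red: (353 − 360.25)² / 360.25 = 0.1459
  pink: (720 − 720.5)² / 720.5 = 0.0003
  white: (368 − 360.25)² / 360.25 = 0.1667
χ² = 0.1459 + 0.0003 + 0.1667 = 0.3129 ≈ 0.313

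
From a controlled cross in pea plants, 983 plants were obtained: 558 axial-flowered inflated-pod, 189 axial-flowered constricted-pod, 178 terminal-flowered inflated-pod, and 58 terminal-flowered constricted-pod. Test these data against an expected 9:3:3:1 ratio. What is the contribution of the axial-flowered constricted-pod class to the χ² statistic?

Expected counts for N = 983 under a 9:3:3:1 ratio (total parts = 16):
  axial-flowered inflated-pod: 983 × 9/16 = 552.9375
  axial-flowered constricted-pod: 983 × 3/16 = 184.3125
  terminal-flowered inflated-pod: 983 × 3/16 = 184.3125
  terminal-flowered constricted-pod: 983 × 1/16 = 61.4375
Contribution of axial-flowered constricted-pod: (189 − 184.3125)² / 184.3125 = 0.1192

0.119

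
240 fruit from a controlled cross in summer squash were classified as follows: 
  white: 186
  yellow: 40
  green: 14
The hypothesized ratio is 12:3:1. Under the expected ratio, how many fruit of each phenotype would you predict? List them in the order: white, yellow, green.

Expected counts for N = 240 under a 12:3:1 ratio (total parts = 16):
  white: 240 × 12/16 = 180
  yellow: 240 × 3/16 = 45
  green: 240 × 1/16 = 15

180, 45, 15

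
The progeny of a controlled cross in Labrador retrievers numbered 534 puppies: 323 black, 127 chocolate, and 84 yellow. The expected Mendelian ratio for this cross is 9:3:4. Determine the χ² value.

The 9:3:4 ratio has 16 parts, so with N = 534 the expected counts are:
  black: 534 × 9/16 = 300.375
  chocolate: 534 × 3/16 = 100.125
  yellow: 534 × 4/16 = 133.5
χ² = Σ (O − E)² / E
  black: (323 − 300.375)² / 300.375 = 1.7042
  chocolate: (127 − 100.125)² / 100.125 = 7.2136
  yellow: (84 − 133.5)² / 133.5 = 18.3539
χ² = 1.7042 + 7.2136 + 18.3539 = 27.2717 ≈ 27.272

27.272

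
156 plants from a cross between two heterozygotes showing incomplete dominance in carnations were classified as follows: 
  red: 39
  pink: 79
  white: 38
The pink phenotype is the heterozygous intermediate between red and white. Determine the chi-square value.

0.038

With incomplete dominance, a heterozygote × heterozygote cross gives a 1:2:1 phenotypic ratio.
Total ratio parts = 4. Expected numbers out of 156:
  red: 156 × 1/4 = 39
  pink: 156 × 2/4 = 78
  white: 156 × 1/4 = 39
χ² = Σ (O − E)² / E
  red: (39 − 39)² / 39 = 0.0000
  pink: (79 − 78)² / 78 = 0.0128
  white: (38 − 39)² / 39 = 0.0256
χ² = 0.0000 + 0.0128 + 0.0256 = 0.0384 ≈ 0.038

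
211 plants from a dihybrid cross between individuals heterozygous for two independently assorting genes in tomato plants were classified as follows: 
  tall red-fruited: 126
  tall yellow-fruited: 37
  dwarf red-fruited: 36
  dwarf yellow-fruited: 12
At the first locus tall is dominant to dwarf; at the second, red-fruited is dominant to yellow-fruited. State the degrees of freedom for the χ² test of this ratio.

A dihybrid F₂ with independent assortment and complete dominance at both loci gives a 9:3:3:1 phenotypic ratio.
A goodness-of-fit test with 4 phenotype classes has df = 4 − 1 = 3.

3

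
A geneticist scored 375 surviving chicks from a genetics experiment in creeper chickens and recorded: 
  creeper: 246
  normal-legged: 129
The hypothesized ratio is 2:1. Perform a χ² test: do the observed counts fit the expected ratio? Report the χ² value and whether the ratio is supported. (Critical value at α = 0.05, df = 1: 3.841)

0.192; consistent

Under the 2:1 hypothesis (Σ ratio = 3, N = 375):
  creeper: 375 × 2/3 = 250
  normal-legged: 375 × 1/3 = 125
χ² = Σ (O − E)² / E
  creeper: (246 − 250)² / 250 = 0.0640
  normal-legged: (129 − 125)² / 125 = 0.1280
χ² = 0.0640 + 0.1280 = 0.192
Degrees of freedom = 2 − 1 = 1; critical value at α = 0.05 is 3.841.
Since 0.192 < 3.841, we fail to reject the null hypothesis — the data are consistent with the 2:1 ratio.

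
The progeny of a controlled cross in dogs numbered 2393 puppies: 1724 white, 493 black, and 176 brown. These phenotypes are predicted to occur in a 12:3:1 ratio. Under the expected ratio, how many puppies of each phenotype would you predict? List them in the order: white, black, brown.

1794.75, 448.6875, 149.5625

The 12:3:1 ratio has 16 parts, so with N = 2393 the expected counts are:
  white: 2393 × 12/16 = 1794.75
  black: 2393 × 3/16 = 448.6875
  brown: 2393 × 1/16 = 149.5625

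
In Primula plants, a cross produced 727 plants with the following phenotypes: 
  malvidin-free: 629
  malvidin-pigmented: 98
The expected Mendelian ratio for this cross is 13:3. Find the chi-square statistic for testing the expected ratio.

13.253

Expected counts for N = 727 under a 13:3 ratio (total parts = 16):
  malvidin-free: 727 × 13/16 = 590.6875
  malvidin-pigmented: 727 × 3/16 = 136.3125
χ² = Σ (O − E)² / E
  malvidin-free: (629 − 590.6875)² / 590.6875 = 2.4850
  malvidin-pigmented: (98 − 136.3125)² / 136.3125 = 10.7683
χ² = 2.4850 + 10.7683 = 13.2533 ≈ 13.253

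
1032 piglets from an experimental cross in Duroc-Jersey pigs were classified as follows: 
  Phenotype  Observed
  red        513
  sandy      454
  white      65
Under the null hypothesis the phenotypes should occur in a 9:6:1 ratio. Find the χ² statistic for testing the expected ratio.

Under the 9:6:1 hypothesis (Σ ratio = 16, N = 1032):
  red: 1032 × 9/16 = 580.5
  sandy: 1032 × 6/16 = 387
  white: 1032 × 1/16 = 64.5
χ² = Σ (O − E)² / E
  red: (513 − 580.5)² / 580.5 = 7.8488
  sandy: (454 − 387)² / 387 = 11.5995
  white: (65 − 64.5)² / 64.5 = 0.0039
χ² = 7.8488 + 11.5995 + 0.0039 = 19.4522 ≈ 19.452

19.452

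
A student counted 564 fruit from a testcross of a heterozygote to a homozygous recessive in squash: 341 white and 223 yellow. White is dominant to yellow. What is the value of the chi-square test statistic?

A testcross of a heterozygote (Aa × aa) gives a 1:1 phenotypic ratio.
Under the 1:1 hypothesis (Σ ratio = 2, N = 564):
  white: 564 × 1/2 = 282
  yellow: 564 × 1/2 = 282
χ² = Σ (O − E)² / E
  white: (341 − 282)² / 282 = 12.3440
  yellow: (223 − 282)² / 282 = 12.3440
χ² = 12.3440 + 12.3440 = 24.688

24.688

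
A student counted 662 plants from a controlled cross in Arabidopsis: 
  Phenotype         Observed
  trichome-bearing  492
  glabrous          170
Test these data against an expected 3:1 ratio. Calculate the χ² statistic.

Total ratio parts = 4. Expected numbers out of 662:
  trichome-bearing: 662 × 3/4 = 496.5
  glabrous: 662 × 1/4 = 165.5
χ² = Σ (O − E)² / E
  trichome-bearing: (492 − 496.5)² / 496.5 = 0.0408
  glabrous: (170 − 165.5)² / 165.5 = 0.1224
χ² = 0.0408 + 0.1224 = 0.1632 ≈ 0.163

0.163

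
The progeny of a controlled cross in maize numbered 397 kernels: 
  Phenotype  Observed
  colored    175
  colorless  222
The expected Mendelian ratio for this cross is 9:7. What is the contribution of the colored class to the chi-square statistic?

Expected counts for N = 397 under a 9:7 ratio (total parts = 16):
  colored: 397 × 9/16 = 223.3125
  colorless: 397 × 7/16 = 173.6875
Contribution of colored: (175 − 223.3125)² / 223.3125 = 10.4522

10.452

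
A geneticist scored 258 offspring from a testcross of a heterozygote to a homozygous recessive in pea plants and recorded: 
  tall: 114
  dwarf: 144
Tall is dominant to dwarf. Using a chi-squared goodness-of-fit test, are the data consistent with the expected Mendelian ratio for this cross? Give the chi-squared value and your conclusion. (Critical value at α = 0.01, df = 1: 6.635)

3.488; consistent

A testcross of a heterozygote (Aa × aa) gives a 1:1 phenotypic ratio.
Total ratio parts = 2. Expected numbers out of 258:
  tall: 258 × 1/2 = 129
  dwarf: 258 × 1/2 = 129
χ² = Σ (O − E)² / E
  tall: (114 − 129)² / 129 = 1.7442
  dwarf: (144 − 129)² / 129 = 1.7442
χ² = 1.7442 + 1.7442 = 3.4884 ≈ 3.488
Degrees of freedom = 2 − 1 = 1; critical value at α = 0.01 is 6.635.
Since 3.488 < 6.635, we fail to reject the null hypothesis — the data are consistent with the 1:1 ratio.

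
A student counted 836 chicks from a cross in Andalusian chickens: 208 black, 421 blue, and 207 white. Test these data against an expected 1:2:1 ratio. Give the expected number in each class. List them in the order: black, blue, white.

Total ratio parts = 4. Expected numbers out of 836:
  black: 836 × 1/4 = 209
  blue: 836 × 2/4 = 418
  white: 836 × 1/4 = 209

209, 418, 209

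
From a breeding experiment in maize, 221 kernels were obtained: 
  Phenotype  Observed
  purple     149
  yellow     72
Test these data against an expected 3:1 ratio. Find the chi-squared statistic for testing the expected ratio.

Total ratio parts = 4. Expected numbers out of 221:
  purple: 221 × 3/4 = 165.75
  yellow: 221 × 1/4 = 55.25
χ² = Σ (O − E)² / E
  purple: (149 − 165.75)² / 165.75 = 1.6927
  yellow: (72 − 55.25)² / 55.25 = 5.0781
χ² = 1.6927 + 5.0781 = 6.7708 ≈ 6.771

6.771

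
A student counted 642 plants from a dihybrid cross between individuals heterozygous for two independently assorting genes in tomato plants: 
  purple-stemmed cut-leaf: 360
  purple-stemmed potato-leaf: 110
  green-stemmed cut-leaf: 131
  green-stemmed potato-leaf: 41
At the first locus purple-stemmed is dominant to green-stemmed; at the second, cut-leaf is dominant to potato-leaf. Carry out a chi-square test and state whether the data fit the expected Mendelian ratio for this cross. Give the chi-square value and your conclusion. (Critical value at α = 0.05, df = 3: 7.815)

1.855; consistent

A dihybrid F₂ with independent assortment and complete dominance at both loci gives a 9:3:3:1 phenotypic ratio.
Under the 9:3:3:1 hypothesis (Σ ratio = 16, N = 642):
  purple-stemmed cut-leaf: 642 × 9/16 = 361.125
  purple-stemmed potato-leaf: 642 × 3/16 = 120.375
  green-stemmed cut-leaf: 642 × 3/16 = 120.375
  green-stemmed potato-leaf: 642 × 1/16 = 40.125
χ² = Σ (O − E)² / E
  purple-stemmed cut-leaf: (360 − 361.125)² / 361.125 = 0.0035
  purple-stemmed potato-leaf: (110 − 120.375)² / 120.375 = 0.8942
  green-stemmed cut-leaf: (131 − 120.375)² / 120.375 = 0.9378
  green-stemmed potato-leaf: (41 − 40.125)² / 40.125 = 0.0191
χ² = 0.0035 + 0.8942 + 0.9378 + 0.0191 = 1.8546 ≈ 1.855
Degrees of freedom = 4 − 1 = 3; critical value at α = 0.05 is 7.815.
Since 1.855 < 7.815, we fail to reject the null hypothesis — the data are consistent with the 9:3:3:1 ratio.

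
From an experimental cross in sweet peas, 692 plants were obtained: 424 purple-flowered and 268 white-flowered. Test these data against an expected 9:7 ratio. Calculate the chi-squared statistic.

Expected counts for N = 692 under a 9:7 ratio (total parts = 16):
  purple-flowered: 692 × 9/16 = 389.25
  white-flowered: 692 × 7/16 = 302.75
χ² = Σ (O − E)² / E
  purple-flowered: (424 − 389.25)² / 389.25 = 3.1023
  white-flowered: (268 − 302.75)² / 302.75 = 3.9886
χ² = 3.1023 + 3.9886 = 7.0909 ≈ 7.091

7.091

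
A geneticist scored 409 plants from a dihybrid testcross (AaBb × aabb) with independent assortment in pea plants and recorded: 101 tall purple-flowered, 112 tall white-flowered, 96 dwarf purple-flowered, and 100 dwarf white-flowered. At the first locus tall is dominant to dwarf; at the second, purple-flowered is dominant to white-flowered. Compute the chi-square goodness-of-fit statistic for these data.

A dihybrid testcross with independent assortment gives a 1:1:1:1 ratio.
Under the 1:1:1:1 hypothesis (Σ ratio = 4, N = 409):
  tall purple-flowered: 409 × 1/4 = 102.25
  tall white-flowered: 409 × 1/4 = 102.25
  dwarf purple-flowered: 409 × 1/4 = 102.25
  dwarf white-flowered: 409 × 1/4 = 102.25
χ² = Σ (O − E)² / E
  tall purple-flowered: (101 − 102.25)² / 102.25 = 0.0153
  tall white-flowered: (112 − 102.25)² / 102.25 = 0.9297
  dwarf purple-flowered: (96 − 102.25)² / 102.25 = 0.3820
  dwarf white-flowered: (100 − 102.25)² / 102.25 = 0.0495
χ² = 0.0153 + 0.9297 + 0.3820 + 0.0495 = 1.3765 ≈ 1.377

1.377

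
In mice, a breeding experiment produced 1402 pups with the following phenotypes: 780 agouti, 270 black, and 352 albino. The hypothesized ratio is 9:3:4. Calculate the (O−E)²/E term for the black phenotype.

Under the 9:3:4 hypothesis (Σ ratio = 16, N = 1402):
  agouti: 1402 × 9/16 = 788.625
  black: 1402 × 3/16 = 262.875
  albino: 1402 × 4/16 = 350.5
Contribution of black: (270 − 262.875)² / 262.875 = 0.1931

0.193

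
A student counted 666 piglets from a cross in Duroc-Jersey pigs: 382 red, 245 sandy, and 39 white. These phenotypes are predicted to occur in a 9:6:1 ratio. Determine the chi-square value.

0.401

Total ratio parts = 16. Expected numbers out of 666:
  red: 666 × 9/16 = 374.625
  sandy: 666 × 6/16 = 249.75
  white: 666 × 1/16 = 41.625
χ² = Σ (O − E)² / E
  red: (382 − 374.625)² / 374.625 = 0.1452
  sandy: (245 − 249.75)² / 249.75 = 0.0903
  white: (39 − 41.625)² / 41.625 = 0.1655
χ² = 0.1452 + 0.0903 + 0.1655 = 0.401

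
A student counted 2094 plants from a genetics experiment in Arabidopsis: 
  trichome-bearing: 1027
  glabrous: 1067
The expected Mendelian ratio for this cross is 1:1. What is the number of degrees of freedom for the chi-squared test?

1

A goodness-of-fit test with 2 phenotype classes has df = 2 − 1 = 1.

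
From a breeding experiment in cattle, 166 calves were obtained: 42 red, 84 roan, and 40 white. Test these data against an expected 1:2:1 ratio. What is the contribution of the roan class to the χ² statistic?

0.012

Total ratio parts = 4. Expected numbers out of 166:
  red: 166 × 1/4 = 41.5
  roan: 166 × 2/4 = 83
  white: 166 × 1/4 = 41.5
Contribution of roan: (84 − 83)² / 83 = 0.0120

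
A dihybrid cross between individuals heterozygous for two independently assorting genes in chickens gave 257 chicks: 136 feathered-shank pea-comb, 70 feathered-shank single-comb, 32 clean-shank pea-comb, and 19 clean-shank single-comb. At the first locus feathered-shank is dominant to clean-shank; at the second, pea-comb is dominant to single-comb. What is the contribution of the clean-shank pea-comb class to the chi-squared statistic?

5.438

A dihybrid F₂ with independent assortment and complete dominance at both loci gives a 9:3:3:1 phenotypic ratio.
Total ratio parts = 16. Expected numbers out of 257:
  feathered-shank pea-comb: 257 × 9/16 = 144.5625
  feathered-shank single-comb: 257 × 3/16 = 48.1875
  clean-shank pea-comb: 257 × 3/16 = 48.1875
  clean-shank single-comb: 257 × 1/16 = 16.0625
Contribution of clean-shank pea-comb: (32 − 48.1875)² / 48.1875 = 5.4378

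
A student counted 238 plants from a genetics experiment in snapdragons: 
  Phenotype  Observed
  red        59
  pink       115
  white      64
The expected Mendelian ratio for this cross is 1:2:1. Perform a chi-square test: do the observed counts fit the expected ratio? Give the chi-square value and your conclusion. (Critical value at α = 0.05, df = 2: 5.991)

Under the 1:2:1 hypothesis (Σ ratio = 4, N = 238):
  red: 238 × 1/4 = 59.5
  pink: 238 × 2/4 = 119
  white: 238 × 1/4 = 59.5
χ² = Σ (O − E)² / E
  red: (59 − 59.5)² / 59.5 = 0.0042
  pink: (115 − 119)² / 119 = 0.1345
  white: (64 − 59.5)² / 59.5 = 0.3403
χ² = 0.0042 + 0.1345 + 0.3403 = 0.479
Degrees of freedom = 3 − 1 = 2; critical value at α = 0.05 is 5.991.
Since 0.479 < 5.991, we fail to reject the null hypothesis — the data are consistent with the 1:2:1 ratio.

0.479; consistent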